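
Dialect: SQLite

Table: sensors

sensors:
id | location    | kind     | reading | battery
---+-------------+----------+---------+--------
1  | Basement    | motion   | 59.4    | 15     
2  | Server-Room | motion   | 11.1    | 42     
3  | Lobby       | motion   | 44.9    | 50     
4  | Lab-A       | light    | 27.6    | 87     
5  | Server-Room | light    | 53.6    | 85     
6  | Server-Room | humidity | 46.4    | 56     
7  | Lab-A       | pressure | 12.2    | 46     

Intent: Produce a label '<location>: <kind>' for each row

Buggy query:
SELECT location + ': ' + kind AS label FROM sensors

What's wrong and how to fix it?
Bug: SQLite uses || for string concatenation; + coerces text to numbers (yielding 0)

Fix: Replace + with || to concatenate text

Corrected query:
SELECT location || ': ' || kind AS label FROM sensors

Result:
label                
---------------------
Basement: motion     
Server-Room: motion  
Lobby: motion        
Lab-A: light         
Server-Room: light   
Server-Room: humidity
Lab-A: pressure      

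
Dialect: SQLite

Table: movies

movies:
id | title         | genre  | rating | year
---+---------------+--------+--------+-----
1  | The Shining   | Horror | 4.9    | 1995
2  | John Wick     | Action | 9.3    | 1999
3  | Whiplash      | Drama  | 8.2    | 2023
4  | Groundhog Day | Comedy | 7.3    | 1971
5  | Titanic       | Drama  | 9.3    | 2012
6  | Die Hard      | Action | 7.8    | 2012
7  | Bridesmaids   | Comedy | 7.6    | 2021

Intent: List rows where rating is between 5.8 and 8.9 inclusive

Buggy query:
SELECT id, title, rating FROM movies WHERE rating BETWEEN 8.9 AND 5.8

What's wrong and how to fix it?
Bug: BETWEEN expects the lower bound first; with 8.9 AND 5.8 the range is empty

Fix: Write BETWEEN 5.8 AND 8.9

Corrected query:
SELECT id, title, rating FROM movies WHERE rating BETWEEN 5.8 AND 8.9

Result:
id | title         | rating
---+---------------+-------
3  | Whiplash      | 8.2   
4  | Groundhog Day | 7.3   
6  | Die Hard      | 7.8   
7  | Bridesmaids   | 7.6   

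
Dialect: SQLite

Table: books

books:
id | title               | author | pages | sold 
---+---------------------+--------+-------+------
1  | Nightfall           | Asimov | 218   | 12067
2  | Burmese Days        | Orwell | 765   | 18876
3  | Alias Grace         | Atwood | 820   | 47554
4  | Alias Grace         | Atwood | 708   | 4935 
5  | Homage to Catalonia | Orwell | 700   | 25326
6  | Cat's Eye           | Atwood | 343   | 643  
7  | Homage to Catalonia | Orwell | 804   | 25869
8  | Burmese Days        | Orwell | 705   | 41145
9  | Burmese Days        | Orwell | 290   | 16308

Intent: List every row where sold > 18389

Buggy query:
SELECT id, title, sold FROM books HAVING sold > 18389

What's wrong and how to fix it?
Bug: This is a non-aggregate query (no GROUP BY, no aggregates), so in SQLite the HAVING clause is invalid here; a row-level condition belongs in WHERE

Fix: Replace HAVING with WHERE since the condition applies to individual rows

Corrected query:
SELECT id, title, sold FROM books WHERE sold > 18389

Result:
id | title               | sold 
---+---------------------+------
2  | Burmese Days        | 18876
3  | Alias Grace         | 47554
5  | Homage to Catalonia | 25326
7  | Homage to Catalonia | 25869
8  | Burmese Days        | 41145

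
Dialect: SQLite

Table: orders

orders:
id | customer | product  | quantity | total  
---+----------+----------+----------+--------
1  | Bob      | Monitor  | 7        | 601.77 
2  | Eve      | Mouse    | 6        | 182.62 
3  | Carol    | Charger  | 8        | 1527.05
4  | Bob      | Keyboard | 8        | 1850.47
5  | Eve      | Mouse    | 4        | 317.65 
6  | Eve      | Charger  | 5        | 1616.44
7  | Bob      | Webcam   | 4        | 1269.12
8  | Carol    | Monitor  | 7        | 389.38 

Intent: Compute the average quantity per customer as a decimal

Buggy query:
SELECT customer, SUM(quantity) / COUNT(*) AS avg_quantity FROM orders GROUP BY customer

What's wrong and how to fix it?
Bug: Both operands are integers, so '/' performs integer division and truncates

Fix: Cast one side to REAL so the division keeps the fractional part

Corrected query:
SELECT customer, SUM(quantity) * 1.0 / COUNT(*) AS avg_quantity FROM orders GROUP BY customer

Result:
customer | avg_quantity
---------+-------------
Bob      | 6.333333    
Carol    | 7.5         
Eve      | 5           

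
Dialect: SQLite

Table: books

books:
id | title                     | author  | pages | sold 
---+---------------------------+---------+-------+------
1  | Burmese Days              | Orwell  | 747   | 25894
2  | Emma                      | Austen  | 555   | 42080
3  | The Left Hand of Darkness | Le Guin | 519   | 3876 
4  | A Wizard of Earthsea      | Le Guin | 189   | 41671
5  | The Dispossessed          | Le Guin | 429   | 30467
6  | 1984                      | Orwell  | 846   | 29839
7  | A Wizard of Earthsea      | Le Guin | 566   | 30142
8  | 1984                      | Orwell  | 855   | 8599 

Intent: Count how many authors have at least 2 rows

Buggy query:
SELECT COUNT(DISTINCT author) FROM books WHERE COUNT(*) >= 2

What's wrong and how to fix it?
Bug: WHERE filters individual rows, not groups, so a group-level COUNT is invalid there

Fix: Use a subquery that GROUPs and filters with HAVING, then count its rows

Corrected query:
SELECT COUNT(*) FROM (SELECT author FROM books GROUP BY author HAVING COUNT(*) >= 2)

Result:
COUNT(*)
--------
2       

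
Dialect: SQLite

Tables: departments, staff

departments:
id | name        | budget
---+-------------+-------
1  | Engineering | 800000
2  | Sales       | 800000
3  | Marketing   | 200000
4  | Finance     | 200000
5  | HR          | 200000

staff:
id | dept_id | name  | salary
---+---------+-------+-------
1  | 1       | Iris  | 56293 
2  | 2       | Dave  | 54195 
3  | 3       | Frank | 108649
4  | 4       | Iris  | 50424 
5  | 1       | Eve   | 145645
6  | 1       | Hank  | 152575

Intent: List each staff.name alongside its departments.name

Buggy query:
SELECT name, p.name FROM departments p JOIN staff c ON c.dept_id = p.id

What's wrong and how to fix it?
Bug: Both tables have a 'name' column; the unqualified reference is ambiguous

Fix: Qualify the column with its table alias (c.name)

Corrected query:
SELECT c.name, p.name FROM departments p JOIN staff c ON c.dept_id = p.id

Result:
name  | name       
------+------------
Iris  | Engineering
Dave  | Sales      
Frank | Marketing  
Iris  | Finance    
Eve   | Engineering
Hank  | Engineering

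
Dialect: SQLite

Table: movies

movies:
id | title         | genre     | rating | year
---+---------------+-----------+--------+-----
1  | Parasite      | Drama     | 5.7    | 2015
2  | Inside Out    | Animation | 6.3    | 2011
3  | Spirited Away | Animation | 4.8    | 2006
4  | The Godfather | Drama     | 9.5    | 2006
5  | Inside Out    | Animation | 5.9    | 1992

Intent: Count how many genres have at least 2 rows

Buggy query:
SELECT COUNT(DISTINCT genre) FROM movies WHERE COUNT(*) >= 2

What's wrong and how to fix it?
Bug: WHERE filters individual rows, not groups, so a group-level COUNT is invalid there

Fix: Group first with HAVING COUNT(*) >= 2, then COUNT the resulting groups

Corrected query:
SELECT COUNT(*) FROM (SELECT genre FROM movies GROUP BY genre HAVING COUNT(*) >= 2)

Result:
COUNT(*)
--------
2       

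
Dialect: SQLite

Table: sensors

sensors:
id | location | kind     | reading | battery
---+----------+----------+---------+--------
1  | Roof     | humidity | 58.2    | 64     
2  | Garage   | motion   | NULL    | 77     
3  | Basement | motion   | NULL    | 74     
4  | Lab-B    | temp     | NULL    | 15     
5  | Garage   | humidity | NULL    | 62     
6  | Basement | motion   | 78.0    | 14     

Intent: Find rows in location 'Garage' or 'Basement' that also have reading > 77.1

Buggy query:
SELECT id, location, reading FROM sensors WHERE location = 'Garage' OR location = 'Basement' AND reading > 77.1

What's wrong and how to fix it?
Bug: AND binds tighter than OR, so this parses as location = 'Garage' OR (location = 'Basement' AND reading > 77.1)

Fix: Group the OR with parentheses (or use IN), then AND the threshold

Corrected query:
SELECT id, location, reading FROM sensors WHERE (location = 'Garage' OR location = 'Basement') AND reading > 77.1

Result:
id | location | reading
---+----------+--------
6  | Basement | 78     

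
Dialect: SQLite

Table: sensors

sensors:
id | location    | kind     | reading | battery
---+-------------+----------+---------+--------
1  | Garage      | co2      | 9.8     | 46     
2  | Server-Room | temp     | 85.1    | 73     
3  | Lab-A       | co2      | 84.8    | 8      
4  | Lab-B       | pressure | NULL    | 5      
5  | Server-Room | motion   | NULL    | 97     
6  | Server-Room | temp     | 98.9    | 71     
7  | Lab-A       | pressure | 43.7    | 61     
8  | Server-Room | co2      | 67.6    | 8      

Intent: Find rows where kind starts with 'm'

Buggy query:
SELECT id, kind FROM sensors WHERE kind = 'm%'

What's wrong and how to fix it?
Bug: '=' compares the literal string including the % character; pattern matching needs LIKE

Fix: Use LIKE for wildcard pattern matching

Corrected query:
SELECT id, kind FROM sensors WHERE kind LIKE 'm%'

Result:
id | kind  
---+-------
5  | motion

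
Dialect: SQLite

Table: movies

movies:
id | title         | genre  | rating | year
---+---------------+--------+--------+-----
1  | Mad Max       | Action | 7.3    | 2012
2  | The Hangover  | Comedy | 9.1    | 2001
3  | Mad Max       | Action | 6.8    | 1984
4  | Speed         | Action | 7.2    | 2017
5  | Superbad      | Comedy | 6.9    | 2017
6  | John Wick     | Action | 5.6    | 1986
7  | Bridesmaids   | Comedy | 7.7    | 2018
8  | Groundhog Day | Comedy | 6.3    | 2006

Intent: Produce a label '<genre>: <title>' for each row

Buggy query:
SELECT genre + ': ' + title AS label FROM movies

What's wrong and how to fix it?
Bug: '+' is numeric addition; on text columns SQLite converts them to 0 instead of concatenating

Fix: Use the || operator for string concatenation

Corrected query:
SELECT genre || ': ' || title AS label FROM movies

Result:
label                
---------------------
Action: Mad Max      
Comedy: The Hangover 
Action: Mad Max      
Action: Speed        
Comedy: Superbad     
Action: John Wick    
Comedy: Bridesmaids  
Comedy: Groundhog Day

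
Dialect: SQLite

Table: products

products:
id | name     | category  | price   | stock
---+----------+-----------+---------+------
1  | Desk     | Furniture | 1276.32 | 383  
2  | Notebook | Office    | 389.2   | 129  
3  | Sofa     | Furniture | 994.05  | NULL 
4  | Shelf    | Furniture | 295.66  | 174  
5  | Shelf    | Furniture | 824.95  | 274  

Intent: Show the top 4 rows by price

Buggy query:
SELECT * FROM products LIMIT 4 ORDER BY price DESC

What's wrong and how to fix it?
Bug: ORDER BY cannot follow LIMIT; LIMIT is the final clause

Fix: Swap the clauses: ORDER BY first, then LIMIT

Corrected query:
SELECT * FROM products ORDER BY price DESC LIMIT 4

Result:
id | name     | category  | price   | stock
---+----------+-----------+---------+------
1  | Desk     | Furniture | 1276.32 | 383  
3  | Sofa     | Furniture | 994.05  | NULL 
5  | Shelf    | Furniture | 824.95  | 274  
2  | Notebook | Office    | 389.2   | 129  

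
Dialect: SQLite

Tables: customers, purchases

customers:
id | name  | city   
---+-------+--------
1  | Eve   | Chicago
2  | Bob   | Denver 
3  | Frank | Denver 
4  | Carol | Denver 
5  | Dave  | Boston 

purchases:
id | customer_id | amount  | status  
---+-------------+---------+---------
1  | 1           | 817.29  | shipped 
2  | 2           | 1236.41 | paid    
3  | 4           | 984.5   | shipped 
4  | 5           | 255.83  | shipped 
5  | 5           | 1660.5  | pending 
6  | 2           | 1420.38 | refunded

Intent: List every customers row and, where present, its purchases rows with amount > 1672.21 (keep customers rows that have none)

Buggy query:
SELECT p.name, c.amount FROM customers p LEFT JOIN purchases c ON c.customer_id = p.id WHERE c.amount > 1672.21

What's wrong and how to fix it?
Bug: Filtering c.amount in WHERE discards the NULL rows produced by LEFT JOIN, turning it into an inner join

Fix: Put 'c.amount > 1672.21' in the JOIN's ON clause instead of WHERE

Corrected query:
SELECT p.name, c.amount FROM customers p LEFT JOIN purchases c ON c.customer_id = p.id AND c.amount > 1672.21

Result:
name  | amount
------+-------
Eve   | NULL  
Bob   | NULL  
Frank | NULL  
Carol | NULL  
Dave  | NULL  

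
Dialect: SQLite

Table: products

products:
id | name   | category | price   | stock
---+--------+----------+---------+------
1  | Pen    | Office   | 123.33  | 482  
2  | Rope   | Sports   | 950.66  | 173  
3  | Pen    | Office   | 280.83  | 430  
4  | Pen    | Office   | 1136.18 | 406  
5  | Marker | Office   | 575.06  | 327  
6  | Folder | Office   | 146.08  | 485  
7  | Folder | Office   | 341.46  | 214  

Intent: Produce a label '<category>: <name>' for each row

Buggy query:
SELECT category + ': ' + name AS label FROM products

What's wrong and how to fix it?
Bug: '+' is numeric addition; on text columns SQLite converts them to 0 instead of concatenating

Fix: Replace + with || to concatenate text

Corrected query:
SELECT category || ': ' || name AS label FROM products

Result:
label         
--------------
Office: Pen   
Sports: Rope  
Office: Pen   
Office: Pen   
Office: Marker
Office: Folder
Office: Folder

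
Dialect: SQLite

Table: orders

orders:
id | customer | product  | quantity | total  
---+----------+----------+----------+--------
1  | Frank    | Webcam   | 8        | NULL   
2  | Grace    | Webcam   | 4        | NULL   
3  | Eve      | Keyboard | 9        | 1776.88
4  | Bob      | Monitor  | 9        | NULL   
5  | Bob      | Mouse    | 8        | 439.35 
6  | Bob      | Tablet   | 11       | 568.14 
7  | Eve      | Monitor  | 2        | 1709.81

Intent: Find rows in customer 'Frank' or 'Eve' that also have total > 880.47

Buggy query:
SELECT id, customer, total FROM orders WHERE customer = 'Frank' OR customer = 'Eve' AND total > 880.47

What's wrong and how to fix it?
Bug: Without parentheses, AND is evaluated before OR, so the total filter only applies to the 'Eve' branch

Fix: Add parentheses around the OR so the AND applies to both alternatives

Corrected query:
SELECT id, customer, total FROM orders WHERE (customer = 'Frank' OR customer = 'Eve') AND total > 880.47

Result:
id | customer | total  
---+----------+--------
3  | Eve      | 1776.88
7  | Eve      | 1709.81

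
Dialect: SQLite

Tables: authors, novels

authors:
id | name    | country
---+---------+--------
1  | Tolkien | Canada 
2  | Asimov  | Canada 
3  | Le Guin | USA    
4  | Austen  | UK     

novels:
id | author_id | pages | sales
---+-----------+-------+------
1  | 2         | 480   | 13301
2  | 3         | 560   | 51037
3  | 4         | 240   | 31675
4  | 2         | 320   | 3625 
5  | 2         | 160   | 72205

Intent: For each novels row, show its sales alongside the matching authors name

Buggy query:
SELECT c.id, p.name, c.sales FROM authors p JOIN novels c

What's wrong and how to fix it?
Bug: Missing join condition: each novels row is matched to all authors rows instead of just its own

Fix: Specify the join condition linking the foreign key to the parent id

Corrected query:
SELECT c.id, p.name, c.sales FROM authors p JOIN novels c ON c.author_id = p.id

Result:
id | name    | sales
---+---------+------
1  | Asimov  | 13301
2  | Le Guin | 51037
3  | Austen  | 31675
4  | Asimov  | 3625 
5  | Asimov  | 72205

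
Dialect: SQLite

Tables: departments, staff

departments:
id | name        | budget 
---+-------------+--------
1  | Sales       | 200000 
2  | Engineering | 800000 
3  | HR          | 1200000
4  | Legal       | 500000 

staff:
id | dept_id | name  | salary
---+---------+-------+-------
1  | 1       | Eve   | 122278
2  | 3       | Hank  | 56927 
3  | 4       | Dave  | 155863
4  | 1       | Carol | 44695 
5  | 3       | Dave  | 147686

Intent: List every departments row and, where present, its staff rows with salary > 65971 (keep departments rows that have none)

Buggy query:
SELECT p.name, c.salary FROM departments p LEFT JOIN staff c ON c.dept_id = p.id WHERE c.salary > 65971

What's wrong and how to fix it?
Bug: A WHERE condition on the right-hand table after LEFT JOIN drops unmatched parents

Fix: Move the right-table condition into the ON clause so unmatched parents are kept

Corrected query:
SELECT p.name, c.salary FROM departments p LEFT JOIN staff c ON c.dept_id = p.id AND c.salary > 65971

Result:
name        | salary
------------+-------
Sales       | 122278
Engineering | NULL  
HR          | 147686
Legal       | 155863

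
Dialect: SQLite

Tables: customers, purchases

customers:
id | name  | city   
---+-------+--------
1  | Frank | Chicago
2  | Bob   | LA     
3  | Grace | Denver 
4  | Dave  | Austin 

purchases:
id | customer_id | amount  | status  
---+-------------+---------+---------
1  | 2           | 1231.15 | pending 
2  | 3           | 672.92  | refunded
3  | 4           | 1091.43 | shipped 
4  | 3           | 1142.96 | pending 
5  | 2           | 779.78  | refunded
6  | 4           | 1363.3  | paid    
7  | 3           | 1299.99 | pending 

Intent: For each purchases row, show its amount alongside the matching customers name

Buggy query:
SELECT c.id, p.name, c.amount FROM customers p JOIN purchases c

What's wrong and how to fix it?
Bug: JOIN with no ON clause produces a cartesian product; every purchases row pairs with every customers row

Fix: Add ON c.customer_id = p.id to the JOIN

Corrected query:
SELECT c.id, p.name, c.amount FROM customers p JOIN purchases c ON c.customer_id = p.id

Result:
id | name  | amount 
---+-------+--------
1  | Bob   | 1231.15
2  | Grace | 672.92 
3  | Dave  | 1091.43
4  | Grace | 1142.96
5  | Bob   | 779.78 
6  | Dave  | 1363.3 
7  | Grace | 1299.99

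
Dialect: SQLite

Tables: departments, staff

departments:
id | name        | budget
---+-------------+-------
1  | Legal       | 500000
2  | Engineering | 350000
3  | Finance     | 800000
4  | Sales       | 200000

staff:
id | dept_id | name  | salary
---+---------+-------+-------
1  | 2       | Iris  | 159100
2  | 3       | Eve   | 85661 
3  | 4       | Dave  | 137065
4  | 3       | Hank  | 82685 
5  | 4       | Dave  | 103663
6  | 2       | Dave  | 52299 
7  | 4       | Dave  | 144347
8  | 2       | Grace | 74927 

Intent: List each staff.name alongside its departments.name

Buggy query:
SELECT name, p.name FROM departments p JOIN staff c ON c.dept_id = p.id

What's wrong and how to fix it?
Bug: 'name' exists in both joined tables, so the database can't tell which one is meant

Fix: Prefix ambiguous columns with the table alias

Corrected query:
SELECT c.name, p.name FROM departments p JOIN staff c ON c.dept_id = p.id

Result:
name  | name       
------+------------
Iris  | Engineering
Eve   | Finance    
Dave  | Sales      
Hank  | Finance    
Dave  | Sales      
Dave  | Engineering
Dave  | Sales      
Grace | Engineering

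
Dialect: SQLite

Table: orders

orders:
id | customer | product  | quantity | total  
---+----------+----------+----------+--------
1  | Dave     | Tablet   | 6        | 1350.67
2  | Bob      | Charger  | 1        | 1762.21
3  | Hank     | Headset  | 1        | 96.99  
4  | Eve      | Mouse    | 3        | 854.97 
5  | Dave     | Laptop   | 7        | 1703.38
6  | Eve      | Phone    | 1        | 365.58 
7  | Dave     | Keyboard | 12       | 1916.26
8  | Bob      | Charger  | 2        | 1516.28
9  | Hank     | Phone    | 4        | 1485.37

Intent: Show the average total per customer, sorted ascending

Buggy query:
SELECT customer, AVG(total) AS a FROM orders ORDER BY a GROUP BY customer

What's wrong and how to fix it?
Bug: ORDER BY appears before GROUP BY; SQL clause order requires GROUP BY first

Fix: Move ORDER BY to the end, after GROUP BY

Corrected query:
SELECT customer, AVG(total) AS a FROM orders GROUP BY customer ORDER BY a

Result:
customer | a       
---------+---------
Eve      | 610.275 
Hank     | 791.18  
Bob      | 1639.245
Dave     | 1656.77 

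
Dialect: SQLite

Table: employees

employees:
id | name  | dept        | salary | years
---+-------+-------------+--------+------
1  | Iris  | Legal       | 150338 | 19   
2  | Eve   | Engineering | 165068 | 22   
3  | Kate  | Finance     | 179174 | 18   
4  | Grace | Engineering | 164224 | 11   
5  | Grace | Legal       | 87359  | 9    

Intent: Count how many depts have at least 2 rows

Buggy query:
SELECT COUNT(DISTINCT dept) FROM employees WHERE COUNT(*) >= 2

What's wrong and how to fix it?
Bug: WHERE filters individual rows, not groups, so a group-level COUNT is invalid there

Fix: Group first with HAVING COUNT(*) >= 2, then COUNT the resulting groups

Corrected query:
SELECT COUNT(*) FROM (SELECT dept FROM employees GROUP BY dept HAVING COUNT(*) >= 2)

Result:
COUNT(*)
--------
2       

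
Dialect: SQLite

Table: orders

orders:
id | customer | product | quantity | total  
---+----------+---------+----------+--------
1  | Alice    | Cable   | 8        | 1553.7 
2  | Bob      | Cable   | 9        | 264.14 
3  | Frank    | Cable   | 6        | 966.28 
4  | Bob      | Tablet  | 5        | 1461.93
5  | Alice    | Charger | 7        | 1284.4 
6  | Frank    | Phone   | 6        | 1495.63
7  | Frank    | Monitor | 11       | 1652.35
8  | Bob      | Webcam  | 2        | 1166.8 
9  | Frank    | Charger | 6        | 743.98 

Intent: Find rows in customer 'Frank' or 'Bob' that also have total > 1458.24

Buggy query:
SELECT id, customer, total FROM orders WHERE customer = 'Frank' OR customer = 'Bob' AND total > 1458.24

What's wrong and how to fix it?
Bug: Without parentheses, AND is evaluated before OR, so the total filter only applies to the 'Bob' branch

Fix: Add parentheses around the OR so the AND applies to both alternatives

Corrected query:
SELECT id, customer, total FROM orders WHERE (customer = 'Frank' OR customer = 'Bob') AND total > 1458.24

Result:
id | customer | total  
---+----------+--------
4  | Bob      | 1461.93
6  | Frank    | 1495.63
7  | Frank    | 1652.35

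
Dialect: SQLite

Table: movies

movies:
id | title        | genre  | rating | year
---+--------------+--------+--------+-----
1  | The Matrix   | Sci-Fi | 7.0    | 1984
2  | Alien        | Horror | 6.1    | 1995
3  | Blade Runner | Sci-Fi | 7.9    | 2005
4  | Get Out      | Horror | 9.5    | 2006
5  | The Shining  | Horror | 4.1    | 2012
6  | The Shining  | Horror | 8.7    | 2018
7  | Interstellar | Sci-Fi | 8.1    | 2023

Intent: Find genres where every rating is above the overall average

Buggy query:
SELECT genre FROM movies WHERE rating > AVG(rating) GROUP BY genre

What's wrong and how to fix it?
Bug: WHERE evaluates per row before aggregation, so AVG() is unavailable

Fix: Compute the overall average in a scalar subquery and compare each group's MIN against it in HAVING

Corrected query:
SELECT genre FROM movies GROUP BY genre HAVING MIN(rating) > (SELECT AVG(rating) FROM movies)

Result:
(no rows)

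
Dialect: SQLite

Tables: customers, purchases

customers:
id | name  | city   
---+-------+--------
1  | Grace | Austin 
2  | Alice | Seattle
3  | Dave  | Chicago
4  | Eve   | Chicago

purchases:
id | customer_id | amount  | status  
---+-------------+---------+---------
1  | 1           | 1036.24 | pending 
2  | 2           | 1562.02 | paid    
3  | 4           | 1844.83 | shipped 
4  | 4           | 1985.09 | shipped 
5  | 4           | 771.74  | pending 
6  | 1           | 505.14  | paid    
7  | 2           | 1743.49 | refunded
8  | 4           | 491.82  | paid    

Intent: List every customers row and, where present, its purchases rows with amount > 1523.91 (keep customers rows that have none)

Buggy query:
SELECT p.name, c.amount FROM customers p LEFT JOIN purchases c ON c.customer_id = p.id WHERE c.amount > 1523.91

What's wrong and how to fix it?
Bug: A WHERE condition on the right-hand table after LEFT JOIN drops unmatched parents

Fix: Put 'c.amount > 1523.91' in the JOIN's ON clause instead of WHERE

Corrected query:
SELECT p.name, c.amount FROM customers p LEFT JOIN purchases c ON c.customer_id = p.id AND c.amount > 1523.91

Result:
name  | amount 
------+--------
Grace | NULL   
Alice | 1562.02
Alice | 1743.49
Dave  | NULL   
Eve   | 1844.83
Eve   | 1985.09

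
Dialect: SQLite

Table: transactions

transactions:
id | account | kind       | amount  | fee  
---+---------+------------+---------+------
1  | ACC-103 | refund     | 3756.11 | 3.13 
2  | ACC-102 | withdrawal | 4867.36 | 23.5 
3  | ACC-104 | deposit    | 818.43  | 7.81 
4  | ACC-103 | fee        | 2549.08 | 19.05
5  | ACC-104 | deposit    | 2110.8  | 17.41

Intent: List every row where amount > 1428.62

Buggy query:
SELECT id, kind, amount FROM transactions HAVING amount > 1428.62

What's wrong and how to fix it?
Bug: This is a non-aggregate query (no GROUP BY, no aggregates), so in SQLite the HAVING clause is invalid here; a row-level condition belongs in WHERE

Fix: Replace HAVING with WHERE since the condition applies to individual rows

Corrected query:
SELECT id, kind, amount FROM transactions WHERE amount > 1428.62

Result:
id | kind       | amount 
---+------------+--------
1  | refund     | 3756.11
2  | withdrawal | 4867.36
4  | fee        | 2549.08
5  | deposit    | 2110.8 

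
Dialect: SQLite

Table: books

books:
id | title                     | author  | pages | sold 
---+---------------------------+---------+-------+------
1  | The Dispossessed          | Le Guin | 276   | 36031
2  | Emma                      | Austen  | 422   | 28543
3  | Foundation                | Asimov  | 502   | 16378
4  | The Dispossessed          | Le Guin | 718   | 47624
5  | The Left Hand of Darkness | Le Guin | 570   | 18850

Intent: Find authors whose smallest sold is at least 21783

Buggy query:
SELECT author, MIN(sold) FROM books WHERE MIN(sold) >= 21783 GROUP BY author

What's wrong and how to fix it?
Bug: Aggregates like MIN are computed per group after WHERE runs

Fix: Use HAVING for the per-group MIN condition

Corrected query:
SELECT author, MIN(sold) FROM books GROUP BY author HAVING MIN(sold) >= 21783

Result:
author | MIN(sold)
-------+----------
Austen | 28543    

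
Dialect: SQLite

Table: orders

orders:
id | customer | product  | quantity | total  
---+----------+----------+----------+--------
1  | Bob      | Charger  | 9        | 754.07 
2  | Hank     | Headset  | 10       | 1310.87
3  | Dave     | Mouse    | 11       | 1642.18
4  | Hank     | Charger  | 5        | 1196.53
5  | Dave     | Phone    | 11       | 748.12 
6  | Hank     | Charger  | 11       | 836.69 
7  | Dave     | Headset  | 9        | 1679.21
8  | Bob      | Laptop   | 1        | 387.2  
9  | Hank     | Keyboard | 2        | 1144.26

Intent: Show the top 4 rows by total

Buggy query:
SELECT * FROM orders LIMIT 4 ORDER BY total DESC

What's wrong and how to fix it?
Bug: LIMIT must come after ORDER BY

Fix: Swap the clauses: ORDER BY first, then LIMIT

Corrected query:
SELECT * FROM orders ORDER BY total DESC LIMIT 4

Result:
id | customer | product | quantity | total  
---+----------+---------+----------+--------
7  | Dave     | Headset | 9        | 1679.21
3  | Dave     | Mouse   | 11       | 1642.18
2  | Hank     | Headset | 10       | 1310.87
4  | Hank     | Charger | 5        | 1196.53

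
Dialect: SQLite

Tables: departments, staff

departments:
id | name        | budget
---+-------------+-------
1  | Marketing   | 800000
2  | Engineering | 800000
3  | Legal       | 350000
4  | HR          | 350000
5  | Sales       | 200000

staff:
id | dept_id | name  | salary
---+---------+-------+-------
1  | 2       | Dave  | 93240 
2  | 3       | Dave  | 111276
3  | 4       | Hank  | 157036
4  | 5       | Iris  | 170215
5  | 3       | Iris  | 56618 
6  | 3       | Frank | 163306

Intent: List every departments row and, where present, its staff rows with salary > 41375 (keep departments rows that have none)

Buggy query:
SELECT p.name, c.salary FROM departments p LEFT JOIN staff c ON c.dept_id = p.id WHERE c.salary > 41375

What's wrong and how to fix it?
Bug: A WHERE condition on the right-hand table after LEFT JOIN drops unmatched parents

Fix: Put 'c.salary > 41375' in the JOIN's ON clause instead of WHERE

Corrected query:
SELECT p.name, c.salary FROM departments p LEFT JOIN staff c ON c.dept_id = p.id AND c.salary > 41375

Result:
name        | salary
------------+-------
Marketing   | NULL  
Engineering | 93240 
Legal       | 56618 
Legal       | 111276
Legal       | 163306
HR          | 157036
Sales       | 170215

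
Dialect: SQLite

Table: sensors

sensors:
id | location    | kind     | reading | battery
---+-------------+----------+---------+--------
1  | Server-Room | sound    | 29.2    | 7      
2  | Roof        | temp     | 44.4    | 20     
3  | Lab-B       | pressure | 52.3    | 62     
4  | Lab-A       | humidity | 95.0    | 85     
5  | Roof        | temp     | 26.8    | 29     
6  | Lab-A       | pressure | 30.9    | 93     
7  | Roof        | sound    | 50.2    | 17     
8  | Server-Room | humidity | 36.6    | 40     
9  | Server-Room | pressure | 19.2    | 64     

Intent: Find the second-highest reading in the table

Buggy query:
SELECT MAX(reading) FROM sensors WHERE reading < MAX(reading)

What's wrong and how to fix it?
Bug: MAX(reading) on the right of the comparison is an aggregate-in-WHERE error

Fix: Compute the overall MAX in a subquery, then take MAX of rows below it

Corrected query:
SELECT MAX(reading) FROM sensors WHERE reading < (SELECT MAX(reading) FROM sensors)

Result:
MAX(reading)
------------
52.3        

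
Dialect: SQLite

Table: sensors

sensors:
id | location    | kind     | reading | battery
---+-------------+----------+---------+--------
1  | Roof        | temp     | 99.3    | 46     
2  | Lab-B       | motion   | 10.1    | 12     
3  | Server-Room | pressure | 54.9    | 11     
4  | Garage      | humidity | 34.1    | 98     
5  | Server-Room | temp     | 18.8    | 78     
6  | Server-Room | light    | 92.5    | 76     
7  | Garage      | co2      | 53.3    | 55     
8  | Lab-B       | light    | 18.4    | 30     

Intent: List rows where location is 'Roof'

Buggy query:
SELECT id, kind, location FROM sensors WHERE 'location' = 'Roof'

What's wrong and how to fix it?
Bug: Single quotes denote string literals in SQL; the column name is being compared as a constant string

Fix: Remove the quotes around the column name (or use double quotes for an identifier)

Corrected query:
SELECT id, kind, location FROM sensors WHERE location = 'Roof'

Result:
id | kind | location
---+------+---------
1  | temp | Roof    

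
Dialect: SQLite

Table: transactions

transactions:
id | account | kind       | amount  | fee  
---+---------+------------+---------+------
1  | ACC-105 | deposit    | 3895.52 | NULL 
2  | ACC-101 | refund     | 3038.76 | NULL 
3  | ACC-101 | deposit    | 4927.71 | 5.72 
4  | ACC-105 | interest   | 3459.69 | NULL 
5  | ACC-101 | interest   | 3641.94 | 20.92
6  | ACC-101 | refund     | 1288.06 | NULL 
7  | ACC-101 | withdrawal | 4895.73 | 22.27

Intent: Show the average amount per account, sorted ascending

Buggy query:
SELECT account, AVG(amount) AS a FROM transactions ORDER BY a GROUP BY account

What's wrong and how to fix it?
Bug: ORDER BY appears before GROUP BY; SQL clause order requires GROUP BY first

Fix: Reorder: SELECT … FROM … GROUP BY … ORDER BY …

Corrected query:
SELECT account, AVG(amount) AS a FROM transactions GROUP BY account ORDER BY a

Result:
account | a       
--------+---------
ACC-101 | 3558.44 
ACC-105 | 3677.605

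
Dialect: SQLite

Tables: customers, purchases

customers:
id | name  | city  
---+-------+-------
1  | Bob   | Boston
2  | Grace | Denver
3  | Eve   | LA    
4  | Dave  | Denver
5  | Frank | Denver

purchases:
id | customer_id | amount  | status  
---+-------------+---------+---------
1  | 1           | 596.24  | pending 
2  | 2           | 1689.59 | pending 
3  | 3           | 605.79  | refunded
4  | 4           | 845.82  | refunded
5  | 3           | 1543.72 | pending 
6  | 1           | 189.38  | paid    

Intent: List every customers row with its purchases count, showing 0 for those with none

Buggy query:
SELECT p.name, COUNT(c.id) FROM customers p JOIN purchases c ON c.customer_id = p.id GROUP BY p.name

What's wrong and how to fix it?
Bug: An inner join excludes parents with zero children

Fix: Switch to LEFT JOIN to retain unmatched parent rows

Corrected query:
SELECT p.name, COUNT(c.id) FROM customers p LEFT JOIN purchases c ON c.customer_id = p.id GROUP BY p.name

Result:
name  | COUNT(c.id)
------+------------
Bob   | 2          
Dave  | 1          
Eve   | 2          
Frank | 0          
Grace | 1          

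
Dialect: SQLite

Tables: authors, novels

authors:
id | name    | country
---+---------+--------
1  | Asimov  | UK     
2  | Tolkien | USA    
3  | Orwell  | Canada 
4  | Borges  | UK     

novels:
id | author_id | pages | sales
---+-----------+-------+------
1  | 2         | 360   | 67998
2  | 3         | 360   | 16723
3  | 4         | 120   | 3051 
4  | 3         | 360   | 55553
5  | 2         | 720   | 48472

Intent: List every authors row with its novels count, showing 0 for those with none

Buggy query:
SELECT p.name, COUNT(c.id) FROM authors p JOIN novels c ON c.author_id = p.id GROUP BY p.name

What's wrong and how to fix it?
Bug: INNER JOIN drops authors rows that have no matching novels rows

Fix: Use LEFT JOIN so parents without children still appear (COUNT(c.id) gives 0)

Corrected query:
SELECT p.name, COUNT(c.id) FROM authors p LEFT JOIN novels c ON c.author_id = p.id GROUP BY p.name

Result:
name    | COUNT(c.id)
--------+------------
Asimov  | 0          
Borges  | 1          
Orwell  | 2          
Tolkien | 2          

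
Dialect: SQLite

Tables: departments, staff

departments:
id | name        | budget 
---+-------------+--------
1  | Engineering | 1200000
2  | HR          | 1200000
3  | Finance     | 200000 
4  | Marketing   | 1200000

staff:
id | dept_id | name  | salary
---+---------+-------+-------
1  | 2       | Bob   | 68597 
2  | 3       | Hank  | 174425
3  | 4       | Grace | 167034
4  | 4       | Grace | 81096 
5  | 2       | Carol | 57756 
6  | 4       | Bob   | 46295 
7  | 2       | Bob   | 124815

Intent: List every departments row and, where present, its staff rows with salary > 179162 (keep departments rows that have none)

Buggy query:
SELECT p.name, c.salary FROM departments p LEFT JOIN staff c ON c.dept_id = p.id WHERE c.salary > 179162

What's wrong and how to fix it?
Bug: A WHERE condition on the right-hand table after LEFT JOIN drops unmatched parents

Fix: Move the right-table condition into the ON clause so unmatched parents are kept

Corrected query:
SELECT p.name, c.salary FROM departments p LEFT JOIN staff c ON c.dept_id = p.id AND c.salary > 179162

Result:
name        | salary
------------+-------
Engineering | NULL  
HR          | NULL  
Finance     | NULL  
Marketing   | NULL  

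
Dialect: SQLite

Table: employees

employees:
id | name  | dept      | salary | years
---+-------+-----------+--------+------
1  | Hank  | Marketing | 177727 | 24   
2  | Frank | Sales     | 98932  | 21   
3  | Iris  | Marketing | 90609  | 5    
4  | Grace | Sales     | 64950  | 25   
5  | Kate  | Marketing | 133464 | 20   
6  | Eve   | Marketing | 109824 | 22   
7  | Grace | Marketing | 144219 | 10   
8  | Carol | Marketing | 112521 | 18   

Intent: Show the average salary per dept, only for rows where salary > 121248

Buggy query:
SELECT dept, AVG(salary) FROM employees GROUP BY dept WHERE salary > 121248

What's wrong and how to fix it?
Bug: Row-level WHERE must come before GROUP BY in the clause order

Fix: Place WHERE between FROM and GROUP BY

Corrected query:
SELECT dept, AVG(salary) FROM employees WHERE salary > 121248 GROUP BY dept

Result:
dept      | AVG(salary)  
----------+--------------
Marketing | 151803.333333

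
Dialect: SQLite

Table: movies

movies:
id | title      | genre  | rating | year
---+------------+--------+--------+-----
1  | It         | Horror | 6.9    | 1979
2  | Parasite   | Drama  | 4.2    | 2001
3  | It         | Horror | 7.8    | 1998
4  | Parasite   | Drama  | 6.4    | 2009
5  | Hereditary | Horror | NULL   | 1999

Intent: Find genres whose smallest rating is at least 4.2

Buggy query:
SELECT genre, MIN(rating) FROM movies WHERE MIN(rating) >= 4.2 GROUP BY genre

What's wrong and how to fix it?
Bug: Aggregates like MIN are computed per group after WHERE runs

Fix: Replace WHERE with HAVING after the GROUP BY

Corrected query:
SELECT genre, MIN(rating) FROM movies GROUP BY genre HAVING MIN(rating) >= 4.2

Result:
genre  | MIN(rating)
-------+------------
Drama  | 4.2        
Horror | 6.9        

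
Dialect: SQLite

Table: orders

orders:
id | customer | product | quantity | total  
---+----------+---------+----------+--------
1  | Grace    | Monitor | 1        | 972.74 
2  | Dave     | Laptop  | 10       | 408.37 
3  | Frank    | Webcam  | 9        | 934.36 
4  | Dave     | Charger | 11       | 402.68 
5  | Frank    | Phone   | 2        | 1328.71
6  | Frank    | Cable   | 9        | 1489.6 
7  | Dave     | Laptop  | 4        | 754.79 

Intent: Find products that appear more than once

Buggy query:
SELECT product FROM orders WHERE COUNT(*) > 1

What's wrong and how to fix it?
Bug: COUNT(*) is an aggregate and cannot be used in WHERE

Fix: Group first, then use HAVING for the count condition

Corrected query:
SELECT product FROM orders GROUP BY product HAVING COUNT(*) > 1

Result:
product
-------
Laptop 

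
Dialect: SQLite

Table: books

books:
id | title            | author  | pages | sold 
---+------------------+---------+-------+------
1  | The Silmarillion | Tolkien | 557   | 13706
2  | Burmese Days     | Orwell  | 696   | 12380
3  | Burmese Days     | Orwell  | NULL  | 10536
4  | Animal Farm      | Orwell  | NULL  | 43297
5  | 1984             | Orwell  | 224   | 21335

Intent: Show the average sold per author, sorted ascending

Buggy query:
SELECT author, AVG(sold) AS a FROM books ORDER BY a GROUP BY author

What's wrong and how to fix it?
Bug: ORDER BY appears before GROUP BY; SQL clause order requires GROUP BY first

Fix: Reorder: SELECT … FROM … GROUP BY … ORDER BY …

Corrected query:
SELECT author, AVG(sold) AS a FROM books GROUP BY author ORDER BY a

Result:
author  | a    
--------+------
Tolkien | 13706
Orwell  | 21887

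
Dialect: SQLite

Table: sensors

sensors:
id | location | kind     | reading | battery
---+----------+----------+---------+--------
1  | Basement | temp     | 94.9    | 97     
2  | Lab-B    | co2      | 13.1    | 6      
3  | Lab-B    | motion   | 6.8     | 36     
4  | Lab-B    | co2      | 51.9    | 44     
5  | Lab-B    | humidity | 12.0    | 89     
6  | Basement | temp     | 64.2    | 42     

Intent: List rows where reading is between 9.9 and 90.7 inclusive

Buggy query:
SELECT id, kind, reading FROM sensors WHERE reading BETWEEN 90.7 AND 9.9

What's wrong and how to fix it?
Bug: BETWEEN expects the lower bound first; with 90.7 AND 9.9 the range is empty

Fix: Write BETWEEN 9.9 AND 90.7

Corrected query:
SELECT id, kind, reading FROM sensors WHERE reading BETWEEN 9.9 AND 90.7

Result:
id | kind     | reading
---+----------+--------
2  | co2      | 13.1   
4  | co2      | 51.9   
5  | humidity | 12     
6  | temp     | 64.2   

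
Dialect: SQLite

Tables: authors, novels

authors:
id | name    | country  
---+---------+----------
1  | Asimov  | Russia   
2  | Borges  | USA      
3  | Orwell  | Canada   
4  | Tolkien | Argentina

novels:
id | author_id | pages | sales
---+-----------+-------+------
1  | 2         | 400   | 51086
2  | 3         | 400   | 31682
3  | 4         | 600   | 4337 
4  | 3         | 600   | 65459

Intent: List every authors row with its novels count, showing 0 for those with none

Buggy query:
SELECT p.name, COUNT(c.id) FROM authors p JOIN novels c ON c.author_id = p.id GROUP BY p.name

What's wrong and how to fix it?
Bug: INNER JOIN drops authors rows that have no matching novels rows

Fix: Use LEFT JOIN so parents without children still appear (COUNT(c.id) gives 0)

Corrected query:
SELECT p.name, COUNT(c.id) FROM authors p LEFT JOIN novels c ON c.author_id = p.id GROUP BY p.name

Result:
name    | COUNT(c.id)
--------+------------
Asimov  | 0          
Borges  | 1          
Orwell  | 2          
Tolkien | 1          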